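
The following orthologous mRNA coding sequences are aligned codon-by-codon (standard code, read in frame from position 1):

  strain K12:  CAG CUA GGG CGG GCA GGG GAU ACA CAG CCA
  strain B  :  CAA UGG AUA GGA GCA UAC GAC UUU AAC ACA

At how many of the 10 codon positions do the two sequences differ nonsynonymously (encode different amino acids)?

Codon 1: CAG Gln / CAA Gln — synonymous.
Codon 2: CUA Leu / UGG Trp — nonsynonymous.
Codon 3: GGG Gly / AUA Ile — nonsynonymous.
Codon 4: CGG Arg / GGA Gly — nonsynonymous.
Codon 5: GCA Ala / GCA Ala — identical.
Codon 6: GGG Gly / UAC Tyr — nonsynonymous.
Codon 7: GAU Asp / GAC Asp — synonymous.
Codon 8: ACA Thr / UUU Phe — nonsynonymous.
Codon 9: CAG Gln / AAC Asn — nonsynonymous.
Codon 10: CCA Pro / ACA Thr — nonsynonymous.
Nonsynonymous differences: 7.

7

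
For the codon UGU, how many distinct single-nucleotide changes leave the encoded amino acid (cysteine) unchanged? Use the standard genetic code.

Position 1: none → 0 synonymous.
Position 2: none → 0 synonymous.
Position 3: UGC → 1 synonymous.
Total: 0 + 0 + 1 = 1.

1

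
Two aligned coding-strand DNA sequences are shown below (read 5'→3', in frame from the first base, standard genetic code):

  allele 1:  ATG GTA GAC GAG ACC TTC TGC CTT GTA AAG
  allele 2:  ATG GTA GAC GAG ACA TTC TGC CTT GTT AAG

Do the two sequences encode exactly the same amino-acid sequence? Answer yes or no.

Codon 1: ATG Met / ATG Met — identical.
Codon 2: GTA Val / GTA Val — identical.
Codon 3: GAC Asp / GAC Asp — identical.
Codon 4: GAG Glu / GAG Glu — identical.
Codon 5: ACC Thr / ACA Thr — synonymous.
Codon 6: TTC Phe / TTC Phe — identical.
Codon 7: TGC Cys / TGC Cys — identical.
Codon 8: CTT Leu / CTT Leu — identical.
Codon 9: GTA Val / GTT Val — synonymous.
Codon 10: AAG Lys / AAG Lys — identical.
Nonsynonymous differences: 0 → same protein.

yes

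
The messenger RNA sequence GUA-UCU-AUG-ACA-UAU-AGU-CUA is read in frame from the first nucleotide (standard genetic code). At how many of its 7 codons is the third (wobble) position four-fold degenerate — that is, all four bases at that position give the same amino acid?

4

Codon 1 GUA (Val): third position 4-fold.
Codon 2 UCU (Ser): third position 4-fold.
Codon 3 AUG (Met): third position 1-fold.
Codon 4 ACA (Thr): third position 4-fold.
Codon 5 UAU (Tyr): third position 2-fold.
Codon 6 AGU (Ser): third position 2-fold.
Codon 7 CUA (Leu): third position 4-fold.
Four-fold degenerate third positions: 4.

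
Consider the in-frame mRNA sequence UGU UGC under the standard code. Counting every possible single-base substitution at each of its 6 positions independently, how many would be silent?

2

Codon 1 (UGU, Cys): 1 synonymous substitution.
Codon 2 (UGC, Cys): 1 synonymous substitution.
Total: 1 + 1 = 2.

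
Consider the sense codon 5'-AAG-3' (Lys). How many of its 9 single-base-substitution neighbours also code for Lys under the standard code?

1

Position 1: none → 0 synonymous.
Position 2: none → 0 synonymous.
Position 3: AAA → 1 synonymous.
Total: 0 + 0 + 1 = 1.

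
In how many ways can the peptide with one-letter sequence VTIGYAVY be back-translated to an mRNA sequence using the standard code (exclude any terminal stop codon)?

12288

Val: 4 codons.
Thr: 4 codons.
Ile: 3 codons.
Gly: 4 codons.
Tyr: 2 codons.
Ala: 4 codons.
Val: 4 codons.
Tyr: 2 codons.
4 × 4 × 3 × 4 × 2 × 4 × 4 × 2 = 12288.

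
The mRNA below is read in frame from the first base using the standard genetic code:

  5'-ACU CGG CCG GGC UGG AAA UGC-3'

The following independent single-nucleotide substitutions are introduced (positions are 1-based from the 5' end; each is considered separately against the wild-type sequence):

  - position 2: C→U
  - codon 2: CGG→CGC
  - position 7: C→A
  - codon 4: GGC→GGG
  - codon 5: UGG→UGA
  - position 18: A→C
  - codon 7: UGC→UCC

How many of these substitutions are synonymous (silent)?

Codon 1: ACU (Thr) → AUU (Ile) — missense.
Codon 2: CGG (Arg) → CGC (Arg) — synonymous.
Codon 3: CCG (Pro) → ACG (Thr) — missense.
Codon 4: GGC (Gly) → GGG (Gly) — synonymous.
Codon 5: UGG (Trp) → UGA (Stop) — nonsense.
Codon 6: AAA (Lys) → AAC (Asn) — missense.
Codon 7: UGC (Cys) → UCC (Ser) — missense.
Synonymous: 2 of 7.

2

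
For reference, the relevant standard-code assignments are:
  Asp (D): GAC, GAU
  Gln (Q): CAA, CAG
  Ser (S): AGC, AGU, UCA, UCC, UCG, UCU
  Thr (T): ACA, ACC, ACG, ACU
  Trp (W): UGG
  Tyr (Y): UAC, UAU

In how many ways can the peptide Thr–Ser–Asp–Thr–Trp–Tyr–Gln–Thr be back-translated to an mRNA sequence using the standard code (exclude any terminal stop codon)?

Thr: 4 codons.
Ser: 6 codons.
Asp: 2 codons.
Thr: 4 codons.
Trp: 1 codon.
Tyr: 2 codons.
Gln: 2 codons.
Thr: 4 codons.
4 × 6 × 2 × 4 × 1 × 2 × 2 × 4 = 3072.

3072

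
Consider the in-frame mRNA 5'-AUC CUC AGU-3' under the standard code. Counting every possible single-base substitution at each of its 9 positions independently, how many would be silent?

6

Codon 1 (AUC, Ile): 2 synonymous substitutions.
Codon 2 (CUC, Leu): 3 synonymous substitutions.
Codon 3 (AGU, Ser): 1 synonymous substitution.
Total: 2 + 3 + 1 = 6.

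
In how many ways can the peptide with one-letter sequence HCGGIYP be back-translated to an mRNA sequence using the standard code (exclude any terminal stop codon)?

His: 2 codons.
Cys: 2 codons.
Gly: 4 codons.
Gly: 4 codons.
Ile: 3 codons.
Tyr: 2 codons.
Pro: 4 codons.
2 × 2 × 4 × 4 × 3 × 2 × 4 = 1536.

1536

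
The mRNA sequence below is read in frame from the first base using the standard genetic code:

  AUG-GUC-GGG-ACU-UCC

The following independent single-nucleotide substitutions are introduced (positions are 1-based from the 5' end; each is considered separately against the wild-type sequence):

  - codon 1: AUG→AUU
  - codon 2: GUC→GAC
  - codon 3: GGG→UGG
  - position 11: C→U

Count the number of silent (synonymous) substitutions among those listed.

0

Codon 1: AUG (Met) → AUU (Ile) — missense.
Codon 2: GUC (Val) → GAC (Asp) — missense.
Codon 3: GGG (Gly) → UGG (Trp) — missense.
Codon 4: ACU (Thr) → AUU (Ile) — missense.
Synonymous: 0 of 4.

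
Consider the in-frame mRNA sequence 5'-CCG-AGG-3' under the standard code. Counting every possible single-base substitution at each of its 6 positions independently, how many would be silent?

Codon 1 (CCG, Pro): 3 synonymous substitutions.
Codon 2 (AGG, Arg): 2 synonymous substitutions.
Total: 3 + 2 = 5.

5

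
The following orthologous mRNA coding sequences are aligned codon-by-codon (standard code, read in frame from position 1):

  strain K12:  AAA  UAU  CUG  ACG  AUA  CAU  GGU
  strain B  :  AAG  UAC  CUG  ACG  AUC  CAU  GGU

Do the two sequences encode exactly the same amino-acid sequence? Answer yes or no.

Codon 1: AAA Lys / AAG Lys — synonymous.
Codon 2: UAU Tyr / UAC Tyr — synonymous.
Codon 3: CUG Leu / CUG Leu — identical.
Codon 4: ACG Thr / ACG Thr — identical.
Codon 5: AUA Ile / AUC Ile — synonymous.
Codon 6: CAU His / CAU His — identical.
Codon 7: GGU Gly / GGU Gly — identical.
Nonsynonymous differences: 0 → same protein.

yes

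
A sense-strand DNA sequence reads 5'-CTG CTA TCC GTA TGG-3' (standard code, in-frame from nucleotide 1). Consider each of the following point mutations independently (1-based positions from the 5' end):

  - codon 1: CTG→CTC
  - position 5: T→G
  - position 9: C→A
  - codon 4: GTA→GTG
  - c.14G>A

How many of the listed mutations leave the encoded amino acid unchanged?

3

Codon 1: CTG (Leu) → CTC (Leu) — synonymous.
Codon 2: CTA (Leu) → CGA (Arg) — missense.
Codon 3: TCC (Ser) → TCA (Ser) — synonymous.
Codon 4: GTA (Val) → GTG (Val) — synonymous.
Codon 5: TGG (Trp) → TAG (Stop) — nonsense.
Synonymous: 3 of 5.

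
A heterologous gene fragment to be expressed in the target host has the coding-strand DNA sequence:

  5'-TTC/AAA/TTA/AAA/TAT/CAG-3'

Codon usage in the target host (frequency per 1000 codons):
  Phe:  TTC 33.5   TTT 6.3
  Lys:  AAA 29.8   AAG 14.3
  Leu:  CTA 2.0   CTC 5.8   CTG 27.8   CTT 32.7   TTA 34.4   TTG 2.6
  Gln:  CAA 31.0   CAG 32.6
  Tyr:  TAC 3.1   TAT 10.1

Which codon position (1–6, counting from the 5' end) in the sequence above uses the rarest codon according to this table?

Codon 1 TTC (Phe): 33.5 per 1000.
Codon 2 AAA (Lys): 29.8 per 1000.
Codon 3 TTA (Leu): 34.4 per 1000.
Codon 4 AAA (Lys): 29.8 per 1000.
Codon 5 TAT (Tyr): 10.1 per 1000.
Codon 6 CAG (Gln): 32.6 per 1000.
Lowest frequency is 10.1 at codon 5.

5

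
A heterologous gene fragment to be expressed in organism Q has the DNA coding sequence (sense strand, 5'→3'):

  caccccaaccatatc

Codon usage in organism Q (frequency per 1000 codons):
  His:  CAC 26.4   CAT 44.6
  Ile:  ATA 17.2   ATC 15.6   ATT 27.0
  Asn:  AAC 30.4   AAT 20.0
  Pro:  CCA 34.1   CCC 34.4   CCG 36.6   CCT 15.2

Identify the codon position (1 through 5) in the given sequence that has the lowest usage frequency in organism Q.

Codon 1 CAC (His): 26.4 per 1000.
Codon 2 CCC (Pro): 34.4 per 1000.
Codon 3 AAC (Asn): 30.4 per 1000.
Codon 4 CAT (His): 44.6 per 1000.
Codon 5 ATC (Ile): 15.6 per 1000.
Lowest frequency is 15.6 at codon 5.

5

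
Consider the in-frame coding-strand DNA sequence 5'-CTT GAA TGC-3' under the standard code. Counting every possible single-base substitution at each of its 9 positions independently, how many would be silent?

5

Codon 1 (CTT, Leu): 3 synonymous substitutions.
Codon 2 (GAA, Glu): 1 synonymous substitution.
Codon 3 (TGC, Cys): 1 synonymous substitution.
Total: 3 + 1 + 1 = 5.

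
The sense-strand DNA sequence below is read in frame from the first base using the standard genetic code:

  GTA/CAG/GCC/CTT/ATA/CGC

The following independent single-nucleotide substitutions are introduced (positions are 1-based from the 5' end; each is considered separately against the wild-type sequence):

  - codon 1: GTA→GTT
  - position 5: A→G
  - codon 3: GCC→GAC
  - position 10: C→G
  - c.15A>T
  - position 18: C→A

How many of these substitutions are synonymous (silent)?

3

Codon 1: GTA (Val) → GTT (Val) — synonymous.
Codon 2: CAG (Gln) → CGG (Arg) — missense.
Codon 3: GCC (Ala) → GAC (Asp) — missense.
Codon 4: CTT (Leu) → GTT (Val) — missense.
Codon 5: ATA (Ile) → ATT (Ile) — synonymous.
Codon 6: CGC (Arg) → CGA (Arg) — synonymous.
Synonymous: 3 of 6.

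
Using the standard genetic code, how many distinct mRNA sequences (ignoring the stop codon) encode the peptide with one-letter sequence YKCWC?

Tyr: 2 codons.
Lys: 2 codons.
Cys: 2 codons.
Trp: 1 codon.
Cys: 2 codons.
2 × 2 × 2 × 1 × 2 = 16.

16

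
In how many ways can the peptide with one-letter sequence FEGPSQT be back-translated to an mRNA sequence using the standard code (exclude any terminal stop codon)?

Phe: 2 codons.
Glu: 2 codons.
Gly: 4 codons.
Pro: 4 codons.
Ser: 6 codons.
Gln: 2 codons.
Thr: 4 codons.
2 × 2 × 4 × 4 × 6 × 2 × 4 = 3072.

3072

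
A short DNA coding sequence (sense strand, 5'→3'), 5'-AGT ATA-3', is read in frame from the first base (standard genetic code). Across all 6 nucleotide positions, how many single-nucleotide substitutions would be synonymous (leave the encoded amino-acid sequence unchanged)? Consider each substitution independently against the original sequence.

Codon 1 (AGT, Ser): 1 synonymous substitution.
Codon 2 (ATA, Ile): 2 synonymous substitutions.
Total: 1 + 2 = 3.

3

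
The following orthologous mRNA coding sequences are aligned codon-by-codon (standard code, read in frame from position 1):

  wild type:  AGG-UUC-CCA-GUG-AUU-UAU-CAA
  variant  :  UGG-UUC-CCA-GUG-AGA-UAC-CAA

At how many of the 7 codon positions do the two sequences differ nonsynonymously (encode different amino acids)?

Codon 1: AGG Arg / UGG Trp — nonsynonymous.
Codon 2: UUC Phe / UUC Phe — identical.
Codon 3: CCA Pro / CCA Pro — identical.
Codon 4: GUG Val / GUG Val — identical.
Codon 5: AUU Ile / AGA Arg — nonsynonymous.
Codon 6: UAU Tyr / UAC Tyr — synonymous.
Codon 7: CAA Gln / CAA Gln — identical.
Nonsynonymous differences: 2.

2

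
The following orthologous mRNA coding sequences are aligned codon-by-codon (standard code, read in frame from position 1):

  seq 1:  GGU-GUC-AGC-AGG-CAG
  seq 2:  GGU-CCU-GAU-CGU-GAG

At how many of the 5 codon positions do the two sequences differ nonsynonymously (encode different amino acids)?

Codon 1: GGU Gly / GGU Gly — identical.
Codon 2: GUC Val / CCU Pro — nonsynonymous.
Codon 3: AGC Ser / GAU Asp — nonsynonymous.
Codon 4: AGG Arg / CGU Arg — synonymous.
Codon 5: CAG Gln / GAG Glu — nonsynonymous.
Nonsynonymous differences: 3.

3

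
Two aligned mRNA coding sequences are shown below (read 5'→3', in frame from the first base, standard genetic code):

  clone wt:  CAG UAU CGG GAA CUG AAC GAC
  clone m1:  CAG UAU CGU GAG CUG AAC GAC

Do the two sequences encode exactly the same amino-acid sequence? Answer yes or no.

yes

Codon 1: CAG Gln / CAG Gln — identical.
Codon 2: UAU Tyr / UAU Tyr — identical.
Codon 3: CGG Arg / CGU Arg — synonymous.
Codon 4: GAA Glu / GAG Glu — synonymous.
Codon 5: CUG Leu / CUG Leu — identical.
Codon 6: AAC Asn / AAC Asn — identical.
Codon 7: GAC Asp / GAC Asp — identical.
Nonsynonymous differences: 0 → same protein.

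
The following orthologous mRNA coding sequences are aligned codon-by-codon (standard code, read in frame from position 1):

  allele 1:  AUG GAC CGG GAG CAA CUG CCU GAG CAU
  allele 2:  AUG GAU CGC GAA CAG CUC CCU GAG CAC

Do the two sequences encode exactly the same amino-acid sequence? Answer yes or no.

yes

Codon 1: AUG Met / AUG Met — identical.
Codon 2: GAC Asp / GAU Asp — synonymous.
Codon 3: CGG Arg / CGC Arg — synonymous.
Codon 4: GAG Glu / GAA Glu — synonymous.
Codon 5: CAA Gln / CAG Gln — synonymous.
Codon 6: CUG Leu / CUC Leu — synonymous.
Codon 7: CCU Pro / CCU Pro — identical.
Codon 8: GAG Glu / GAG Glu — identical.
Codon 9: CAU His / CAC His — synonymous.
Nonsynonymous differences: 0 → same protein.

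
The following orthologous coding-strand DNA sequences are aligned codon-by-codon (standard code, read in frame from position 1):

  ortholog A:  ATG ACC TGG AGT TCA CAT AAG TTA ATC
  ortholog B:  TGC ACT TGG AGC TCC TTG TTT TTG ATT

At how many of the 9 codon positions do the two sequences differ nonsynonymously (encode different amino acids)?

3

Codon 1: ATG Met / TGC Cys — nonsynonymous.
Codon 2: ACC Thr / ACT Thr — synonymous.
Codon 3: TGG Trp / TGG Trp — identical.
Codon 4: AGT Ser / AGC Ser — synonymous.
Codon 5: TCA Ser / TCC Ser — synonymous.
Codon 6: CAT His / TTG Leu — nonsynonymous.
Codon 7: AAG Lys / TTT Phe — nonsynonymous.
Codon 8: TTA Leu / TTG Leu — synonymous.
Codon 9: ATC Ile / ATT Ile — synonymous.
Nonsynonymous differences: 3.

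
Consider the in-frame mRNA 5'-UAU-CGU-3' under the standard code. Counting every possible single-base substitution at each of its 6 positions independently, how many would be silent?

Codon 1 (UAU, Tyr): 1 synonymous substitution.
Codon 2 (CGU, Arg): 3 synonymous substitutions.
Total: 1 + 3 = 4.

4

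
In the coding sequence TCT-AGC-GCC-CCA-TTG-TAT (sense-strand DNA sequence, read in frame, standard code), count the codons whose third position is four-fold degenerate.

3

Codon 1 TCT (Ser): third position 4-fold.
Codon 2 AGC (Ser): third position 2-fold.
Codon 3 GCC (Ala): third position 4-fold.
Codon 4 CCA (Pro): third position 4-fold.
Codon 5 TTG (Leu): third position 2-fold.
Codon 6 TAT (Tyr): third position 2-fold.
Four-fold degenerate third positions: 3.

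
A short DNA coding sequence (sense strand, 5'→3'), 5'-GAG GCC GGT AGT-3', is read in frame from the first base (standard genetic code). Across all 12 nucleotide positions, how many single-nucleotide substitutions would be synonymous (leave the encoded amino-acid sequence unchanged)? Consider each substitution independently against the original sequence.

Codon 1 (GAG, Glu): 1 synonymous substitution.
Codon 2 (GCC, Ala): 3 synonymous substitutions.
Codon 3 (GGT, Gly): 3 synonymous substitutions.
Codon 4 (AGT, Ser): 1 synonymous substitution.
Total: 1 + 3 + 3 + 1 = 8.

8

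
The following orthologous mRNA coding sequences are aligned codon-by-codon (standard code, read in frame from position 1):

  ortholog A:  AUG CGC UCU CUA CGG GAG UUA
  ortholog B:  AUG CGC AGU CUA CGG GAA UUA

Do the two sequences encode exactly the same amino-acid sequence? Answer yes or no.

Codon 1: AUG Met / AUG Met — identical.
Codon 2: CGC Arg / CGC Arg — identical.
Codon 3: UCU Ser / AGU Ser — synonymous.
Codon 4: CUA Leu / CUA Leu — identical.
Codon 5: CGG Arg / CGG Arg — identical.
Codon 6: GAG Glu / GAA Glu — synonymous.
Codon 7: UUA Leu / UUA Leu — identical.
Nonsynonymous differences: 0 → same protein.

yes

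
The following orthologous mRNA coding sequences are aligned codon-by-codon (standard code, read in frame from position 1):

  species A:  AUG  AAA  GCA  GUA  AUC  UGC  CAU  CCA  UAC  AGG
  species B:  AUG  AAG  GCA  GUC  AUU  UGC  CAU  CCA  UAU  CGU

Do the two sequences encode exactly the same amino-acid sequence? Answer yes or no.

Codon 1: AUG Met / AUG Met — identical.
Codon 2: AAA Lys / AAG Lys — synonymous.
Codon 3: GCA Ala / GCA Ala — identical.
Codon 4: GUA Val / GUC Val — synonymous.
Codon 5: AUC Ile / AUU Ile — synonymous.
Codon 6: UGC Cys / UGC Cys — identical.
Codon 7: CAU His / CAU His — identical.
Codon 8: CCA Pro / CCA Pro — identical.
Codon 9: UAC Tyr / UAU Tyr — synonymous.
Codon 10: AGG Arg / CGU Arg — synonymous.
Nonsynonymous differences: 0 → same protein.

yes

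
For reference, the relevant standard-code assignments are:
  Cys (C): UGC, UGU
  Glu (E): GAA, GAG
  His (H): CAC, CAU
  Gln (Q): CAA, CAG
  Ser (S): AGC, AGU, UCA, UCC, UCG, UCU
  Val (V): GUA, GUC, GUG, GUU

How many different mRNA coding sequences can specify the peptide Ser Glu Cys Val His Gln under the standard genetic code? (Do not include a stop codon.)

Ser: 6 codons.
Glu: 2 codons.
Cys: 2 codons.
Val: 4 codons.
His: 2 codons.
Gln: 2 codons.
6 × 2 × 2 × 4 × 2 × 2 = 384.

384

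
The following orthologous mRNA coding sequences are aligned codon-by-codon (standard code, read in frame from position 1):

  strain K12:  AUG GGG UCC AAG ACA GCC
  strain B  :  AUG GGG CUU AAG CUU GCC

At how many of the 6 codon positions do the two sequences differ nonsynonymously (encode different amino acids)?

2

Codon 1: AUG Met / AUG Met — identical.
Codon 2: GGG Gly / GGG Gly — identical.
Codon 3: UCC Ser / CUU Leu — nonsynonymous.
Codon 4: AAG Lys / AAG Lys — identical.
Codon 5: ACA Thr / CUU Leu — nonsynonymous.
Codon 6: GCC Ala / GCC Ala — identical.
Nonsynonymous differences: 2.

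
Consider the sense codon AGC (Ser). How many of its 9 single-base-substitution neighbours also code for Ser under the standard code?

Position 1: none → 0 synonymous.
Position 2: none → 0 synonymous.
Position 3: AGT → 1 synonymous.
Total: 0 + 0 + 1 = 1.

1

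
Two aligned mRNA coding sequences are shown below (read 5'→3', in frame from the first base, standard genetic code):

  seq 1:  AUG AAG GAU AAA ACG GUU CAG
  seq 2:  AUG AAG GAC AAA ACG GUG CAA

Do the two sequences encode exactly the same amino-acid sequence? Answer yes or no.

yes

Codon 1: AUG Met / AUG Met — identical.
Codon 2: AAG Lys / AAG Lys — identical.
Codon 3: GAU Asp / GAC Asp — synonymous.
Codon 4: AAA Lys / AAA Lys — identical.
Codon 5: ACG Thr / ACG Thr — identical.
Codon 6: GUU Val / GUG Val — synonymous.
Codon 7: CAG Gln / CAA Gln — synonymous.
Nonsynonymous differences: 0 → same protein.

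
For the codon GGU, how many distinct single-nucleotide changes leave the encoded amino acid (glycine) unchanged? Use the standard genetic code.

Position 1: none → 0 synonymous.
Position 2: none → 0 synonymous.
Position 3: GGC, GGA, GGG → 3 synonymous.
Total: 0 + 0 + 3 = 3.

3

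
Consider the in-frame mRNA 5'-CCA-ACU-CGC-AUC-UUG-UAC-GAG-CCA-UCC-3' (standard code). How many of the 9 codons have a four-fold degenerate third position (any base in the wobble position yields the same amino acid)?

5

Codon 1 CCA (Pro): third position 4-fold.
Codon 2 ACU (Thr): third position 4-fold.
Codon 3 CGC (Arg): third position 4-fold.
Codon 4 AUC (Ile): third position 3-fold.
Codon 5 UUG (Leu): third position 2-fold.
Codon 6 UAC (Tyr): third position 2-fold.
Codon 7 GAG (Glu): third position 2-fold.
Codon 8 CCA (Pro): third position 4-fold.
Codon 9 UCC (Ser): third position 4-fold.
Four-fold degenerate third positions: 5.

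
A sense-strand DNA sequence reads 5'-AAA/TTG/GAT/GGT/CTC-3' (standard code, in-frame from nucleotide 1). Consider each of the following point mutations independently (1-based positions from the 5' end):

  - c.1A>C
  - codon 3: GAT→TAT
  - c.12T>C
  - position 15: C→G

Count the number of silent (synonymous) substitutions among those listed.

2

Codon 1: AAA (Lys) → CAA (Gln) — missense.
Codon 3: GAT (Asp) → TAT (Tyr) — missense.
Codon 4: GGT (Gly) → GGC (Gly) — synonymous.
Codon 5: CTC (Leu) → CTG (Leu) — synonymous.
Synonymous: 2 of 4.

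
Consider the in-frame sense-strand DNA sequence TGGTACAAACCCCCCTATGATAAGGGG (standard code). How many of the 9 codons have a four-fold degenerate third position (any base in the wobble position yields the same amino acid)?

3

Codon 1 TGG (Trp): third position 1-fold.
Codon 2 TAC (Tyr): third position 2-fold.
Codon 3 AAA (Lys): third position 2-fold.
Codon 4 CCC (Pro): third position 4-fold.
Codon 5 CCC (Pro): third position 4-fold.
Codon 6 TAT (Tyr): third position 2-fold.
Codon 7 GAT (Asp): third position 2-fold.
Codon 8 AAG (Lys): third position 2-fold.
Codon 9 GGG (Gly): third position 4-fold.
Four-fold degenerate third positions: 3.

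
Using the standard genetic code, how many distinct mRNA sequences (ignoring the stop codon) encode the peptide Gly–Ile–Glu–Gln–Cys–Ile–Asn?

Gly: 4 codons.
Ile: 3 codons.
Glu: 2 codons.
Gln: 2 codons.
Cys: 2 codons.
Ile: 3 codons.
Asn: 2 codons.
4 × 3 × 2 × 2 × 2 × 3 × 2 = 576.

576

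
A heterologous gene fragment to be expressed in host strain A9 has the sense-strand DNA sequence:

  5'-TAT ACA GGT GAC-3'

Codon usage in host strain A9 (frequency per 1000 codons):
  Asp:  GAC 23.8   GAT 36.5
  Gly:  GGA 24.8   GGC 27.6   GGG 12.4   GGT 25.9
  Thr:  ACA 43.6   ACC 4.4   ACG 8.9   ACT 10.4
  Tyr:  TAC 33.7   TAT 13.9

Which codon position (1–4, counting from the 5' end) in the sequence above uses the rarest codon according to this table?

Codon 1 TAT (Tyr): 13.9 per 1000.
Codon 2 ACA (Thr): 43.6 per 1000.
Codon 3 GGT (Gly): 25.9 per 1000.
Codon 4 GAC (Asp): 23.8 per 1000.
Lowest frequency is 13.9 at codon 1.

1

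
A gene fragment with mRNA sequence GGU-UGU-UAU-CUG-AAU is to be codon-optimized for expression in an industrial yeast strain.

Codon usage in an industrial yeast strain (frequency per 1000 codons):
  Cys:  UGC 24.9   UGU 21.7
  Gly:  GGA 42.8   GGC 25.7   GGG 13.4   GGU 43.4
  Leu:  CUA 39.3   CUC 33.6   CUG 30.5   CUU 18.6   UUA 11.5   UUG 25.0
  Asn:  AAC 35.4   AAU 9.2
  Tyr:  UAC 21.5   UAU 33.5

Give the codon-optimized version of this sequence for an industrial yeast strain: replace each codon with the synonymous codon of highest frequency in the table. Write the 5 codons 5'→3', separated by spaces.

Codon 1 (Gly): best is GGU at 43.4.
Codon 2 (Cys): best is UGC at 24.9.
Codon 3 (Tyr): best is UAU at 33.5.
Codon 4 (Leu): best is CUA at 39.3.
Codon 5 (Asn): best is AAC at 35.4.

GGU UGC UAU CUA AAC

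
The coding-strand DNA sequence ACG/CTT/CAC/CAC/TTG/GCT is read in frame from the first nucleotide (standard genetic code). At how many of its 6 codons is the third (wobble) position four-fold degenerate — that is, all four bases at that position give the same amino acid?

3

Codon 1 ACG (Thr): third position 4-fold.
Codon 2 CTT (Leu): third position 4-fold.
Codon 3 CAC (His): third position 2-fold.
Codon 4 CAC (His): third position 2-fold.
Codon 5 TTG (Leu): third position 2-fold.
Codon 6 GCT (Ala): third position 4-fold.
Four-fold degenerate third positions: 3.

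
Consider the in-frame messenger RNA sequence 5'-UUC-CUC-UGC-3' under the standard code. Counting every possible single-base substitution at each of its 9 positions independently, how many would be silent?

5

Codon 1 (UUC, Phe): 1 synonymous substitution.
Codon 2 (CUC, Leu): 3 synonymous substitutions.
Codon 3 (UGC, Cys): 1 synonymous substitution.
Total: 1 + 3 + 1 = 5.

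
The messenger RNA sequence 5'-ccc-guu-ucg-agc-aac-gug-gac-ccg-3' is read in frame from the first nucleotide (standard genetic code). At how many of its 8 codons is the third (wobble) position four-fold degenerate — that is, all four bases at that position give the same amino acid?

5

Codon 1 CCC (Pro): third position 4-fold.
Codon 2 GUU (Val): third position 4-fold.
Codon 3 UCG (Ser): third position 4-fold.
Codon 4 AGC (Ser): third position 2-fold.
Codon 5 AAC (Asn): third position 2-fold.
Codon 6 GUG (Val): third position 4-fold.
Codon 7 GAC (Asp): third position 2-fold.
Codon 8 CCG (Pro): third position 4-fold.
Four-fold degenerate third positions: 5.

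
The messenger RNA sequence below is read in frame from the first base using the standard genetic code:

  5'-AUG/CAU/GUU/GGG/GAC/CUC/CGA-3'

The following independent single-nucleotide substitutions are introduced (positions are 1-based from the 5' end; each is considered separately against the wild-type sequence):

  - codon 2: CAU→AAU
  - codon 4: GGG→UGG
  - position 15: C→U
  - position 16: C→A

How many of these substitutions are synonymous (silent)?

1

Codon 2: CAU (His) → AAU (Asn) — missense.
Codon 4: GGG (Gly) → UGG (Trp) — missense.
Codon 5: GAC (Asp) → GAU (Asp) — synonymous.
Codon 6: CUC (Leu) → AUC (Ile) — missense.
Synonymous: 1 of 4.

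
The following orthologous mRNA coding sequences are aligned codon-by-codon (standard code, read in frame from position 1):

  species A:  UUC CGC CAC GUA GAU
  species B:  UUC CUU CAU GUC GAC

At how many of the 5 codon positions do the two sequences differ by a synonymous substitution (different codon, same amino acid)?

Codon 1: UUC Phe / UUC Phe — identical.
Codon 2: CGC Arg / CUU Leu — nonsynonymous.
Codon 3: CAC His / CAU His — synonymous.
Codon 4: GUA Val / GUC Val — synonymous.
Codon 5: GAU Asp / GAC Asp — synonymous.
Synonymous differences: 3.

3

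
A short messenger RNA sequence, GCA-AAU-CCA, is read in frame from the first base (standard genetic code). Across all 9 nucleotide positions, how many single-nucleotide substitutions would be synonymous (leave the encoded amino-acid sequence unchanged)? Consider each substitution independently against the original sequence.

7

Codon 1 (GCA, Ala): 3 synonymous substitutions.
Codon 2 (AAU, Asn): 1 synonymous substitution.
Codon 3 (CCA, Pro): 3 synonymous substitutions.
Total: 3 + 1 + 3 = 7.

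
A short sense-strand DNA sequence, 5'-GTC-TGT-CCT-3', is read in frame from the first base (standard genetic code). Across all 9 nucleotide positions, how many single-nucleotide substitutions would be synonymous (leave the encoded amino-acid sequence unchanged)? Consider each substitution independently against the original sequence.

Codon 1 (GTC, Val): 3 synonymous substitutions.
Codon 2 (TGT, Cys): 1 synonymous substitution.
Codon 3 (CCT, Pro): 3 synonymous substitutions.
Total: 3 + 1 + 3 = 7.

7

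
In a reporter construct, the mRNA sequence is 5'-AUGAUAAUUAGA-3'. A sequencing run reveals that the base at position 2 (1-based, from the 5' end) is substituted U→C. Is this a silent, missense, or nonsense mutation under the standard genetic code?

missense

Position 2 falls in codon 1: AUG → Met.
After the substitution the codon is ACG → Thr.
Met ≠ Thr, so this is a missense mutation.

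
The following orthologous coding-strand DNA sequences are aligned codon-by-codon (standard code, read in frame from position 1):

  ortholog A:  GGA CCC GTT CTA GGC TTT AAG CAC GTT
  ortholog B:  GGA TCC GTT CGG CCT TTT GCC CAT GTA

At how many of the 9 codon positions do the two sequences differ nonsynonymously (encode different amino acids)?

4

Codon 1: GGA Gly / GGA Gly — identical.
Codon 2: CCC Pro / TCC Ser — nonsynonymous.
Codon 3: GTT Val / GTT Val — identical.
Codon 4: CTA Leu / CGG Arg — nonsynonymous.
Codon 5: GGC Gly / CCT Pro — nonsynonymous.
Codon 6: TTT Phe / TTT Phe — identical.
Codon 7: AAG Lys / GCC Ala — nonsynonymous.
Codon 8: CAC His / CAT His — synonymous.
Codon 9: GTT Val / GTA Val — synonymous.
Nonsynonymous differences: 4.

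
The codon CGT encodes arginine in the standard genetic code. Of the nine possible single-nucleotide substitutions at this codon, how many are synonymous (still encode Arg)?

Position 1: none → 0 synonymous.
Position 2: none → 0 synonymous.
Position 3: CGC, CGA, CGG → 3 synonymous.
Total: 0 + 0 + 3 = 3.

3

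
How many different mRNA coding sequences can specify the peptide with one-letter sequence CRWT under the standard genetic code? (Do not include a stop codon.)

Cys: 2 codons.
Arg: 6 codons.
Trp: 1 codon.
Thr: 4 codons.
2 × 6 × 1 × 4 = 48.

48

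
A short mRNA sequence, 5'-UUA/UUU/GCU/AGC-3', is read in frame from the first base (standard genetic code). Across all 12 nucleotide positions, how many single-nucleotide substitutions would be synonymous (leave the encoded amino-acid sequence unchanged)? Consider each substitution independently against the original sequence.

Codon 1 (UUA, Leu): 2 synonymous substitutions.
Codon 2 (UUU, Phe): 1 synonymous substitution.
Codon 3 (GCU, Ala): 3 synonymous substitutions.
Codon 4 (AGC, Ser): 1 synonymous substitution.
Total: 2 + 1 + 3 + 1 = 7.

7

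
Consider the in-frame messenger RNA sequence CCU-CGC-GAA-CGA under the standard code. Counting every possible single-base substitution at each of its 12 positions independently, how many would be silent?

Codon 1 (CCU, Pro): 3 synonymous substitutions.
Codon 2 (CGC, Arg): 3 synonymous substitutions.
Codon 3 (GAA, Glu): 1 synonymous substitution.
Codon 4 (CGA, Arg): 4 synonymous substitutions.
Total: 3 + 3 + 1 + 4 = 11.

11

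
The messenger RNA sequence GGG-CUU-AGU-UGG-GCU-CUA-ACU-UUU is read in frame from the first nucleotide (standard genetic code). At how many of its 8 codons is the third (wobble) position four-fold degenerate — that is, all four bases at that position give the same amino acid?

Codon 1 GGG (Gly): third position 4-fold.
Codon 2 CUU (Leu): third position 4-fold.
Codon 3 AGU (Ser): third position 2-fold.
Codon 4 UGG (Trp): third position 1-fold.
Codon 5 GCU (Ala): third position 4-fold.
Codon 6 CUA (Leu): third position 4-fold.
Codon 7 ACU (Thr): third position 4-fold.
Codon 8 UUU (Phe): third position 2-fold.
Four-fold degenerate third positions: 5.

5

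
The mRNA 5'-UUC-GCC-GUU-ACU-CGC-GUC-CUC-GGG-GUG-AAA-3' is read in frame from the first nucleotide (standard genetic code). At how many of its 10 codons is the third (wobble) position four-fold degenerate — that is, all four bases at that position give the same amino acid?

Codon 1 UUC (Phe): third position 2-fold.
Codon 2 GCC (Ala): third position 4-fold.
Codon 3 GUU (Val): third position 4-fold.
Codon 4 ACU (Thr): third position 4-fold.
Codon 5 CGC (Arg): third position 4-fold.
Codon 6 GUC (Val): third position 4-fold.
Codon 7 CUC (Leu): third position 4-fold.
Codon 8 GGG (Gly): third position 4-fold.
Codon 9 GUG (Val): third position 4-fold.
Codon 10 AAA (Lys): third position 2-fold.
Four-fold degenerate third positions: 8.

8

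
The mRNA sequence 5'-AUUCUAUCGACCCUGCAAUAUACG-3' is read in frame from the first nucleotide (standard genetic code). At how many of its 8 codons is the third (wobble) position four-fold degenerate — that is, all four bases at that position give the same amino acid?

Codon 1 AUU (Ile): third position 3-fold.
Codon 2 CUA (Leu): third position 4-fold.
Codon 3 UCG (Ser): third position 4-fold.
Codon 4 ACC (Thr): third position 4-fold.
Codon 5 CUG (Leu): third position 4-fold.
Codon 6 CAA (Gln): third position 2-fold.
Codon 7 UAU (Tyr): third position 2-fold.
Codon 8 ACG (Thr): third position 4-fold.
Four-fold degenerate third positions: 5.

5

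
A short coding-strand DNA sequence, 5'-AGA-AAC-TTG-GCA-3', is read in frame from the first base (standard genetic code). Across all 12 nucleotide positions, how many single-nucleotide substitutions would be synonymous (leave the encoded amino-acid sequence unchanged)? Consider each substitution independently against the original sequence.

8

Codon 1 (AGA, Arg): 2 synonymous substitutions.
Codon 2 (AAC, Asn): 1 synonymous substitution.
Codon 3 (TTG, Leu): 2 synonymous substitutions.
Codon 4 (GCA, Ala): 3 synonymous substitutions.
Total: 2 + 1 + 2 + 3 = 8.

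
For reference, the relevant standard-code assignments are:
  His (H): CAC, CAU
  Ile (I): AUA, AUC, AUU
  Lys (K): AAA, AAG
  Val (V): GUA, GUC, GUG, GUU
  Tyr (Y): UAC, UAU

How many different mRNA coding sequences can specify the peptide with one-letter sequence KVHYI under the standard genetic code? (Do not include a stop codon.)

Lys: 2 codons.
Val: 4 codons.
His: 2 codons.
Tyr: 2 codons.
Ile: 3 codons.
2 × 4 × 2 × 2 × 3 = 96.

96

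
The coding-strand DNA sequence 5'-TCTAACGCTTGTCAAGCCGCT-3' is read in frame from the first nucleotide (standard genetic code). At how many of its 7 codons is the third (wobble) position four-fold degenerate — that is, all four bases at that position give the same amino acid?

4

Codon 1 TCT (Ser): third position 4-fold.
Codon 2 AAC (Asn): third position 2-fold.
Codon 3 GCT (Ala): third position 4-fold.
Codon 4 TGT (Cys): third position 2-fold.
Codon 5 CAA (Gln): third position 2-fold.
Codon 6 GCC (Ala): third position 4-fold.
Codon 7 GCT (Ala): third position 4-fold.
Four-fold degenerate third positions: 4.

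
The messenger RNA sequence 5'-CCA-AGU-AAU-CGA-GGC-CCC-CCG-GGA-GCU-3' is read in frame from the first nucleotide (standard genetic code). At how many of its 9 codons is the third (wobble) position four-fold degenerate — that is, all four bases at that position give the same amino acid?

Codon 1 CCA (Pro): third position 4-fold.
Codon 2 AGU (Ser): third position 2-fold.
Codon 3 AAU (Asn): third position 2-fold.
Codon 4 CGA (Arg): third position 4-fold.
Codon 5 GGC (Gly): third position 4-fold.
Codon 6 CCC (Pro): third position 4-fold.
Codon 7 CCG (Pro): third position 4-fold.
Codon 8 GGA (Gly): third position 4-fold.
Codon 9 GCU (Ala): third position 4-fold.
Four-fold degenerate third positions: 7.

7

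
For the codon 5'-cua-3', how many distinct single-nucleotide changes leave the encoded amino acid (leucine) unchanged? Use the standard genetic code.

4

Position 1: UUA → 1 synonymous.
Position 2: none → 0 synonymous.
Position 3: CUU, CUC, CUG → 3 synonymous.
Total: 1 + 0 + 3 = 4.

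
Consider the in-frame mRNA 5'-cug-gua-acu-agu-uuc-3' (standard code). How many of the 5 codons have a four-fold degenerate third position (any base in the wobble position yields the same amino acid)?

Codon 1 CUG (Leu): third position 4-fold.
Codon 2 GUA (Val): third position 4-fold.
Codon 3 ACU (Thr): third position 4-fold.
Codon 4 AGU (Ser): third position 2-fold.
Codon 5 UUC (Phe): third position 2-fold.
Four-fold degenerate third positions: 3.

3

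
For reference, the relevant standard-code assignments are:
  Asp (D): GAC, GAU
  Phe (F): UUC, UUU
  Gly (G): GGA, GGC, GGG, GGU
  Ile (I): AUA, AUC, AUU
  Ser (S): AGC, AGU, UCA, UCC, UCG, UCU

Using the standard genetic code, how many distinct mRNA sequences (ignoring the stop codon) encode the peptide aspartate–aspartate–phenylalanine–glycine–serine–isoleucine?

576

Asp: 2 codons.
Asp: 2 codons.
Phe: 2 codons.
Gly: 4 codons.
Ser: 6 codons.
Ile: 3 codons.
2 × 2 × 2 × 4 × 6 × 3 = 576.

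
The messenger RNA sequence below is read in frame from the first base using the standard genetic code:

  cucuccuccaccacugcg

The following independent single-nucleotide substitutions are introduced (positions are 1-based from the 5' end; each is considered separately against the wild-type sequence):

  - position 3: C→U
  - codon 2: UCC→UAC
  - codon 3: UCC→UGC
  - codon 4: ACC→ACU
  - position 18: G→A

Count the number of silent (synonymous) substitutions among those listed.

3

Codon 1: CUC (Leu) → CUU (Leu) — synonymous.
Codon 2: UCC (Ser) → UAC (Tyr) — missense.
Codon 3: UCC (Ser) → UGC (Cys) — missense.
Codon 4: ACC (Thr) → ACU (Thr) — synonymous.
Codon 6: GCG (Ala) → GCA (Ala) — synonymous.
Synonymous: 3 of 5.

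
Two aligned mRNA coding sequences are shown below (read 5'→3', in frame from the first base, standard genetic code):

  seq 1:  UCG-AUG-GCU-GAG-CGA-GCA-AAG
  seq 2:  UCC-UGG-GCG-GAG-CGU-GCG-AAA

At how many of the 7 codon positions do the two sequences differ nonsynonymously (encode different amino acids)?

1

Codon 1: UCG Ser / UCC Ser — synonymous.
Codon 2: AUG Met / UGG Trp — nonsynonymous.
Codon 3: GCU Ala / GCG Ala — synonymous.
Codon 4: GAG Glu / GAG Glu — identical.
Codon 5: CGA Arg / CGU Arg — synonymous.
Codon 6: GCA Ala / GCG Ala — synonymous.
Codon 7: AAG Lys / AAA Lys — synonymous.
Nonsynonymous differences: 1.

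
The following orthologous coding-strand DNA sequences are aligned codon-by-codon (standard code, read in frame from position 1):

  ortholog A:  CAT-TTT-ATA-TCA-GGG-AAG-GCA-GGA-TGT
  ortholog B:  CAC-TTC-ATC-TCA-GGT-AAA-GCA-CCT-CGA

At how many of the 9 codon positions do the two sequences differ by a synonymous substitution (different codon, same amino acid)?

Codon 1: CAT His / CAC His — synonymous.
Codon 2: TTT Phe / TTC Phe — synonymous.
Codon 3: ATA Ile / ATC Ile — synonymous.
Codon 4: TCA Ser / TCA Ser — identical.
Codon 5: GGG Gly / GGT Gly — synonymous.
Codon 6: AAG Lys / AAA Lys — synonymous.
Codon 7: GCA Ala / GCA Ala — identical.
Codon 8: GGA Gly / CCT Pro — nonsynonymous.
Codon 9: TGT Cys / CGA Arg — nonsynonymous.
Synonymous differences: 5.

5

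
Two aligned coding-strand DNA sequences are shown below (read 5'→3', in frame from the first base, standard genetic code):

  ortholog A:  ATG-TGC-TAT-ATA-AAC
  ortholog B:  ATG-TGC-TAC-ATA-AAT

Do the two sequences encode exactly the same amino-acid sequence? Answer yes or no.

Codon 1: ATG Met / ATG Met — identical.
Codon 2: TGC Cys / TGC Cys — identical.
Codon 3: TAT Tyr / TAC Tyr — synonymous.
Codon 4: ATA Ile / ATA Ile — identical.
Codon 5: AAC Asn / AAT Asn — synonymous.
Nonsynonymous differences: 0 → same protein.

yes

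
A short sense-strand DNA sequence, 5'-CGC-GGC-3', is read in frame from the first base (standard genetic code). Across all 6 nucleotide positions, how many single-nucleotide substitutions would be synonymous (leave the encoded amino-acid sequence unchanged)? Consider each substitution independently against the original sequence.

6

Codon 1 (CGC, Arg): 3 synonymous substitutions.
Codon 2 (GGC, Gly): 3 synonymous substitutions.
Total: 3 + 3 = 6.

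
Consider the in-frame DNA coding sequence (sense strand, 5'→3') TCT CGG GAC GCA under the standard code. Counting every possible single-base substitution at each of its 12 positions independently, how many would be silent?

11

Codon 1 (TCT, Ser): 3 synonymous substitutions.
Codon 2 (CGG, Arg): 4 synonymous substitutions.
Codon 3 (GAC, Asp): 1 synonymous substitution.
Codon 4 (GCA, Ala): 3 synonymous substitutions.
Total: 3 + 4 + 1 + 3 = 11.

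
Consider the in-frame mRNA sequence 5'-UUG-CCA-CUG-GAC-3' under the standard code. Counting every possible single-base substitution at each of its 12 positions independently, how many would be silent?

10

Codon 1 (UUG, Leu): 2 synonymous substitutions.
Codon 2 (CCA, Pro): 3 synonymous substitutions.
Codon 3 (CUG, Leu): 4 synonymous substitutions.
Codon 4 (GAC, Asp): 1 synonymous substitution.
Total: 2 + 3 + 4 + 1 = 10.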